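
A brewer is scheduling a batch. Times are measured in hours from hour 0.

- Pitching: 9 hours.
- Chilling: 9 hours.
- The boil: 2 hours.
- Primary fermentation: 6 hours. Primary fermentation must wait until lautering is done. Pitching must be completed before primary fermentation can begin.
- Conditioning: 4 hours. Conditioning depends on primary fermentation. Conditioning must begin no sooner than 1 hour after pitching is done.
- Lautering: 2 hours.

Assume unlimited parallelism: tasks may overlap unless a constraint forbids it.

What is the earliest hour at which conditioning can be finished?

19

Nothing blocks pitching, so it runs from hour 0 to hour 9.
Lautering can start immediately at hour 0; it finishes at hour 2.
For primary fermentation: lautering (finishes hour 2); pitching (finishes hour 9). Taking the maximum gives a start of hour 9, and it finishes at 9 + 6 = hour 15.
Conditioning has to wait for primary fermentation (finishes hour 15); pitching (finishes hour 9, plus 1-hour gap → hour 10). The latest of these is hour 15, so conditioning runs hour 15 to 15 + 4 = hour 19.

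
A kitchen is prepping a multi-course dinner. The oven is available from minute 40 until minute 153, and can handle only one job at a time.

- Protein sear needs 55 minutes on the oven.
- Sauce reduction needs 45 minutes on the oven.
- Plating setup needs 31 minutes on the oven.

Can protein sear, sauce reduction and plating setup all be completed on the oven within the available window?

No

The oven window is 153 − 40 = 113 minutes.
Running back to back, the jobs need 55 + 45 + 31 = 131 minutes on the oven.
Since 131 > 113, they cannot all fit.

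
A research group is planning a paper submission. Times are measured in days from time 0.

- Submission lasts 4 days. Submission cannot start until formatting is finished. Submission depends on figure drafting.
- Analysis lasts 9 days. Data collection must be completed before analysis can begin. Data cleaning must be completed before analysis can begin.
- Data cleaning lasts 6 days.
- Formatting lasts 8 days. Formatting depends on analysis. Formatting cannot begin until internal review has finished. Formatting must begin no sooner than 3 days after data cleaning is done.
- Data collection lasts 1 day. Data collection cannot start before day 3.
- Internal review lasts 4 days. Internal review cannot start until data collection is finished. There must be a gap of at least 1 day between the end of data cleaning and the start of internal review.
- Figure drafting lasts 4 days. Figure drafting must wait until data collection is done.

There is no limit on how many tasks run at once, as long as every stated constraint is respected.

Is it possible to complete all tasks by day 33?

Yes

Nothing blocks data cleaning, so it runs from day 0 to day 6.
After its own release at day 3, data collection can start at day 3 and finishes at day 4.
For internal review: data collection (finishes day 4); data cleaning (finishes day 6, plus 1-day gap → day 7). Taking the maximum gives a start of day 7, and it finishes at 7 + 4 = day 11.
Figure drafting cannot begin until data collection (finishes day 4). It runs from day 4 to 4 + 4 = day 8.
Analysis has to wait for data collection (finishes day 4); data cleaning (finishes day 6). The latest of these is day 6, so analysis runs day 6 to 6 + 9 = day 15.
Formatting needs all of analysis (finishes day 15); internal review (finishes day 11); data cleaning (finishes day 6, plus 3-day gap → day 9). That puts its earliest start at day 15; it finishes at 15 + 8 = day 23.
Submission has to wait for formatting (finishes day 23); figure drafting (finishes day 8). The latest of these is day 23, so submission runs day 23 to 23 + 4 = day 27.
Every task is finished by day 27, which is no later than the deadline of 33, so the schedule is feasible.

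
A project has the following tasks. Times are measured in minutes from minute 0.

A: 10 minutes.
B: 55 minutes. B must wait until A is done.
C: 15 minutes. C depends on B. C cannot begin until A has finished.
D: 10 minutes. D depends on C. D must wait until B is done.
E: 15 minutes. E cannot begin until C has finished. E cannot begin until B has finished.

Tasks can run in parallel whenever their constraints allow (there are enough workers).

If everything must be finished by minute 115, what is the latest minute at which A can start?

Nothing follows D; the deadline of minute 115 is its only limit. It must start by 115 − 10 = minute 105.
E must finish by minute 115; it takes 15 minutes, so it must start by 115 − 15 = minute 100.
C has several dependents: D (must start by minute 105); E (must start by minute 100). The earliest of those limits is minute 100, so C must start by 100 − 15 = minute 85.
B must finish in time for C (must start by minute 85); D (must start by minute 105); E (must start by minute 100). The tightest is minute 85, so B must start by 85 − 55 = minute 30.
A feeds B (must start by minute 30); C (must start by minute 85). Taking the minimum, A must finish by minute 30 and start by 30 − 10 = minute 20.

20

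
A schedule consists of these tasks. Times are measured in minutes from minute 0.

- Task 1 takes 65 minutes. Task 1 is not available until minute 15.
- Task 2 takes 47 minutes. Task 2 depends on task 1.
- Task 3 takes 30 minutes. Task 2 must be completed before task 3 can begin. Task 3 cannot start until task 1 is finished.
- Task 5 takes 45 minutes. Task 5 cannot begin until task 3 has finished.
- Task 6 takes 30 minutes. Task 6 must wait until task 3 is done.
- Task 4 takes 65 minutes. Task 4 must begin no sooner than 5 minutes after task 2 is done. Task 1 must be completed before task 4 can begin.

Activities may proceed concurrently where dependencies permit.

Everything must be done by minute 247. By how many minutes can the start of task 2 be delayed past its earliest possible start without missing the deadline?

Task 1 waits on its own release at minute 15, so it starts at minute 15 and finishes at 15 + 65 = minute 80.
After task 1 (finishes minute 80), task 2 can start at minute 80 and finishes at minute 127.

Working backward from the deadline:
To finish by minute 247, task 5 (duration 45) must start no later than minute 202.
Task 6 has no dependents, so it just needs to finish by minute 247. Starting by 247 − 30 = minute 217 achieves that.
Task 3 has several dependents: task 5 (must start by minute 202); task 6 (must start by minute 217). The earliest of those limits is minute 202, so task 3 must start by 202 − 30 = minute 172.
Nothing follows task 4; the deadline of minute 247 is its only limit. It must start by 247 − 65 = minute 182.
Task 2 must finish in time for task 3 (must start by minute 172); task 4 (must start by minute 182, minus 5-minute gap → minute 177). The tightest is minute 172, so task 2 must start by 172 − 47 = minute 125.
So task 2 can start as early as minute 80 and as late as minute 125, giving 125 − 80 = 45 minutes of slack.

45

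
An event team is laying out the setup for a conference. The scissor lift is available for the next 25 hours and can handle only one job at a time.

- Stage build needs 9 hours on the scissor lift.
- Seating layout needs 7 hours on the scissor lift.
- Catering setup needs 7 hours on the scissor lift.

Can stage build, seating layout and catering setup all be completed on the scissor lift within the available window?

Yes

Running back to back, the jobs need 9 + 7 + 7 = 23 hours on the scissor lift.
Since 23 ≤ 25, they fit within the window.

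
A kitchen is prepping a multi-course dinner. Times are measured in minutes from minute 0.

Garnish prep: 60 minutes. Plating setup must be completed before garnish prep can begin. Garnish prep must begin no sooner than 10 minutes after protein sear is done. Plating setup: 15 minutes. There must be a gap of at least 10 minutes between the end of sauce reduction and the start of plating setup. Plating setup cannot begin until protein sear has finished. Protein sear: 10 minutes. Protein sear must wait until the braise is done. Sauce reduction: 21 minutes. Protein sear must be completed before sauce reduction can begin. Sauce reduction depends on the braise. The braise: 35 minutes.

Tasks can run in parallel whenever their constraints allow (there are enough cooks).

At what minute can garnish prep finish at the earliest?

151

Nothing blocks the braise, so it runs from minute 0 to minute 35.
Protein sear waits on the braise (finishes minute 35), so it starts at minute 35 and finishes at 35 + 10 = minute 45.
Sauce reduction has to wait for protein sear (finishes minute 45); the braise (finishes minute 35). The latest of these is minute 45, so sauce reduction runs minute 45 to 45 + 21 = minute 66.
Plating setup has to wait for sauce reduction (finishes minute 66, plus 10-minute gap → minute 76); protein sear (finishes minute 45). The latest of these is minute 76, so plating setup runs minute 76 to 76 + 15 = minute 91.
Garnish prep has to wait for plating setup (finishes minute 91); protein sear (finishes minute 45, plus 10-minute gap → minute 55). The latest of these is minute 91, so garnish prep runs minute 91 to 91 + 60 = minute 151.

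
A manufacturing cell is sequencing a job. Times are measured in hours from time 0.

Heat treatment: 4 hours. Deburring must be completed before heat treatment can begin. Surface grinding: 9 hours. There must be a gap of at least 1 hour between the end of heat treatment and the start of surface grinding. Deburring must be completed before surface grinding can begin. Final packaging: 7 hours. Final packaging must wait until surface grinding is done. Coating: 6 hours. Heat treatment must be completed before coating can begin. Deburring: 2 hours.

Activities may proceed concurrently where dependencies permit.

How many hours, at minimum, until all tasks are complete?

23

Deburring has no prerequisites, so it starts at hour 0 and finishes at hour 2.
Heat treatment cannot begin until deburring (finishes hour 2). It runs from hour 2 to 2 + 4 = hour 6.
After heat treatment (finishes hour 6), coating can start at hour 6 and finishes at hour 12.
Surface grinding has to wait for heat treatment (finishes hour 6, plus 1-hour gap → hour 7); deburring (finishes hour 2). The latest of these is hour 7, so surface grinding runs hour 7 to 7 + 9 = hour 16.
Final packaging cannot begin until surface grinding (finishes hour 16). It runs from hour 16 to 16 + 7 = hour 23.
All tasks are finished once the last one completes. Finish times: Deburring at 2, Heat treatment at 6, Surface grinding at 16, Coating at 12, Final packaging at 23. The latest is hour 23.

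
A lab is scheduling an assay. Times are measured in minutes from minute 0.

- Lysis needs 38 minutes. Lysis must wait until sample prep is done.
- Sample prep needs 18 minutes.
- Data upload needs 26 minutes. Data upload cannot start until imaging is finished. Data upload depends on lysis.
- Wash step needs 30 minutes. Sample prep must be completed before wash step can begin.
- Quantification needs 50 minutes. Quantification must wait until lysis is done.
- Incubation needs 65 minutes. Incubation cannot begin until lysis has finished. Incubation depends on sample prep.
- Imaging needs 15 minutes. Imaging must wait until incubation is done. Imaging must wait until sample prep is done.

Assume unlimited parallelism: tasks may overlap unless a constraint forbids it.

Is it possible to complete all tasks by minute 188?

Sample prep has no prerequisites, so it starts at minute 0 and finishes at minute 18.
Wash step cannot begin until sample prep (finishes minute 18). It runs from minute 18 to 18 + 30 = minute 48.
Lysis waits on sample prep (finishes minute 18), so it starts at minute 18 and finishes at 18 + 38 = minute 56.
Quantification waits on lysis (finishes minute 56), so it starts at minute 56 and finishes at 56 + 50 = minute 106.
Incubation cannot start until lysis (finishes minute 56); sample prep (finishes minute 18). The controlling bound is minute 56, so incubation finishes at 56 + 65 = minute 121.
Imaging needs all of incubation (finishes minute 121); sample prep (finishes minute 18). That puts its earliest start at minute 121; it finishes at 121 + 15 = minute 136.
Data upload has to wait for imaging (finishes minute 136); lysis (finishes minute 56). The latest of these is minute 136, so data upload runs minute 136 to 136 + 26 = minute 162.
Every task is finished by minute 162, which is no later than the deadline of 188, so the schedule is feasible.

Yes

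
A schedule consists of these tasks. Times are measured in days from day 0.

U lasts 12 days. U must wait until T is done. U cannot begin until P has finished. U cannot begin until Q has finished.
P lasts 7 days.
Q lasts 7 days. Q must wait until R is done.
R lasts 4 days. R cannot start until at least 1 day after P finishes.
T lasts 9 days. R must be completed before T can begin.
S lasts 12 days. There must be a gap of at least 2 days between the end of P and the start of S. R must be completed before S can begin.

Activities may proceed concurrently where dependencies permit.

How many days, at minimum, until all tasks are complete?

33

P has no prerequisites, so it starts at day 0 and finishes at day 7.
R cannot begin until P (finishes day 7, plus 1-day gap → day 8). It runs from day 8 to 8 + 4 = day 12.
T waits on R (finishes day 12), so it starts at day 12 and finishes at 12 + 9 = day 21.
S needs all of P (finishes day 7, plus 2-day gap → day 9); R (finishes day 12). That puts its earliest start at day 12; it finishes at 12 + 12 = day 24.
Q waits on R (finishes day 12), so it starts at day 12 and finishes at 12 + 7 = day 19.
For U: T (finishes day 21); P (finishes day 7); Q (finishes day 19). Taking the maximum gives a start of day 21, and it finishes at 21 + 12 = day 33.
All tasks are finished once the last one completes. Finish times: P at 7, Q at 19, R at 12, S at 24, T at 21, U at 33. The latest is day 33.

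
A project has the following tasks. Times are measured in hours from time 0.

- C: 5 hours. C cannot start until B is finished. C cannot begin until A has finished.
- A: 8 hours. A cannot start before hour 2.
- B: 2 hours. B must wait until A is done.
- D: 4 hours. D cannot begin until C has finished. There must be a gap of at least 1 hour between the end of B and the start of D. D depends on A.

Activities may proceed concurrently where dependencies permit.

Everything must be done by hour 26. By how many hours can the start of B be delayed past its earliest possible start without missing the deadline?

A waits on its own release at hour 2, so it starts at hour 2 and finishes at 2 + 8 = hour 10.
After A (finishes hour 10), B can start at hour 10 and finishes at hour 12.

Working backward from the deadline:
D must finish by hour 26; it takes 4 hours, so it must start by 26 − 4 = hour 22.
Since D (must start by hour 22) depends on it, C must finish by hour 22. Backing off its 5-hour duration gives a latest start of hour 17.
B must finish in time for C (must start by hour 17); D (must start by hour 22, minus 1-hour gap → hour 21). The tightest is hour 17, so B must start by 17 − 2 = hour 15.
So B can start as early as hour 10 and as late as hour 15, giving 15 − 10 = 5 hours of slack.

5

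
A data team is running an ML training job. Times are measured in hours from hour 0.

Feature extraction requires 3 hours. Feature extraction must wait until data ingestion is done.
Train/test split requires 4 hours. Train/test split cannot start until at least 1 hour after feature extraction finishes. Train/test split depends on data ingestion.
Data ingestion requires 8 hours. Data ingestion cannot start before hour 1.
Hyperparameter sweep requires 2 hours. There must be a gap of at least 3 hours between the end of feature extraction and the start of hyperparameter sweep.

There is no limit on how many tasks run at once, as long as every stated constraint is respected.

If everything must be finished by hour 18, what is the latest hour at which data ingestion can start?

Train/test split has no dependents, so it just needs to finish by hour 18. Starting by 18 − 4 = hour 14 achieves that.
To finish by hour 18, hyperparameter sweep (duration 2) must start no later than hour 16.
Feature extraction has several dependents: train/test split (must start by hour 14, minus 1-hour gap → hour 13); hyperparameter sweep (must start by hour 16, minus 3-hour gap → hour 13). The earliest of those limits is hour 13, so feature extraction must start by 13 − 3 = hour 10.
Data ingestion must finish in time for feature extraction (must start by hour 10); train/test split (must start by hour 14). The tightest is hour 10, so data ingestion must start by 10 − 8 = hour 2.

2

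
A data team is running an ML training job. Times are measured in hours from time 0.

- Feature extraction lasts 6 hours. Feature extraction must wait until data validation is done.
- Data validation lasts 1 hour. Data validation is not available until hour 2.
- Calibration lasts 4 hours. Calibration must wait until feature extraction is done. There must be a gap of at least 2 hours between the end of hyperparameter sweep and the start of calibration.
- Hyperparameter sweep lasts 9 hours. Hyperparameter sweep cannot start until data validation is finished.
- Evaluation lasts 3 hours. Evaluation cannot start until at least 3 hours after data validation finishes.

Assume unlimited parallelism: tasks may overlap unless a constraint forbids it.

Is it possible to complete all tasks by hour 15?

After its own release at hour 2, data validation can start at hour 2 and finishes at hour 3.
After data validation (finishes hour 3, plus 3-hour gap → hour 6), evaluation can start at hour 6 and finishes at hour 9.
Hyperparameter sweep cannot begin until data validation (finishes hour 3). It runs from hour 3 to 3 + 9 = hour 12.
After data validation (finishes hour 3), feature extraction can start at hour 3 and finishes at hour 9.
Calibration has to wait for feature extraction (finishes hour 9); hyperparameter sweep (finishes hour 12, plus 2-hour gap → hour 14). The latest of these is hour 14, so calibration runs hour 14 to 14 + 4 = hour 18.
The earliest everything can be done is hour 18, which is after the deadline of 15, so it is not possible.

No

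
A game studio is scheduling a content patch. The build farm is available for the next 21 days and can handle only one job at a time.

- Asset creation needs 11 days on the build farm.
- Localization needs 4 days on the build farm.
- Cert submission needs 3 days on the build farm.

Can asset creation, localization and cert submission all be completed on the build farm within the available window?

Yes

Running back to back, the jobs need 11 + 4 + 3 = 18 days on the build farm.
Since 18 ≤ 21, they fit within the window.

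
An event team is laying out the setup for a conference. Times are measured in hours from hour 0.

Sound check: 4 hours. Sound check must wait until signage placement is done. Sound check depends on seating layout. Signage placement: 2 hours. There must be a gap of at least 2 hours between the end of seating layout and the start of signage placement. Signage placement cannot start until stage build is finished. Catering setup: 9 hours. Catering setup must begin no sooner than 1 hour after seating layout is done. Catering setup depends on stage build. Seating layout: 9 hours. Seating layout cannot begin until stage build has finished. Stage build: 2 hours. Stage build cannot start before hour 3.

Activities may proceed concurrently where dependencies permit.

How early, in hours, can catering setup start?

After its own release at hour 3, stage build can start at hour 3 and finishes at hour 5.
After stage build (finishes hour 5), seating layout can start at hour 5 and finishes at hour 14.
Catering setup waits on seating layout (finishes hour 14, plus 1-hour gap → hour 15); stage build (finishes hour 5). The latest of these is hour 15, which is the earliest catering setup can start.

15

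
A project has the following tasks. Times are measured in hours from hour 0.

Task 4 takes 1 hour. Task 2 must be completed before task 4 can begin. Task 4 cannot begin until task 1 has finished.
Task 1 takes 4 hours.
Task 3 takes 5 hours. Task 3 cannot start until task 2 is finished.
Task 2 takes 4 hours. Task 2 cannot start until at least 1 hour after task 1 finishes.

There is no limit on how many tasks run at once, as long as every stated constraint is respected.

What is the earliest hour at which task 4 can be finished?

10

Nothing blocks task 1, so it runs from hour 0 to hour 4.
Task 2 cannot begin until task 1 (finishes hour 4, plus 1-hour gap → hour 5). It runs from hour 5 to 5 + 4 = hour 9.
Task 4 needs all of task 2 (finishes hour 9); task 1 (finishes hour 4). That puts its earliest start at hour 9; it finishes at 9 + 1 = hour 10.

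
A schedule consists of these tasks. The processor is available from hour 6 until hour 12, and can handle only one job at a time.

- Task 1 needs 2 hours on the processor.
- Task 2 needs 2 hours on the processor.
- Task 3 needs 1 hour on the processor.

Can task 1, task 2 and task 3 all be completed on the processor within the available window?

The processor window is 12 − 6 = 6 hours.
Running back to back, the jobs need 2 + 2 + 1 = 5 hours on the processor.
Since 5 ≤ 6, they fit within the window.

Yes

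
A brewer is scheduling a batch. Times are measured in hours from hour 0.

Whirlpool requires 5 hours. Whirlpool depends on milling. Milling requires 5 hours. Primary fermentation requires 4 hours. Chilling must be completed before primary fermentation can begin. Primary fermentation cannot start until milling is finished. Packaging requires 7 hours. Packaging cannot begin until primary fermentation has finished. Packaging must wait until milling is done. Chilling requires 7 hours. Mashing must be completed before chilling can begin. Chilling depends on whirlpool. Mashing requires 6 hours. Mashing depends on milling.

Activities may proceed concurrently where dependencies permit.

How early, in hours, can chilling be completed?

18

Milling has no prerequisites, so it starts at hour 0 and finishes at hour 5.
Whirlpool cannot begin until milling (finishes hour 5). It runs from hour 5 to 5 + 5 = hour 10.
Mashing waits on milling (finishes hour 5), so it starts at hour 5 and finishes at 5 + 6 = hour 11.
For chilling: mashing (finishes hour 11); whirlpool (finishes hour 10). Taking the maximum gives a start of hour 11, and it finishes at 11 + 7 = hour 18.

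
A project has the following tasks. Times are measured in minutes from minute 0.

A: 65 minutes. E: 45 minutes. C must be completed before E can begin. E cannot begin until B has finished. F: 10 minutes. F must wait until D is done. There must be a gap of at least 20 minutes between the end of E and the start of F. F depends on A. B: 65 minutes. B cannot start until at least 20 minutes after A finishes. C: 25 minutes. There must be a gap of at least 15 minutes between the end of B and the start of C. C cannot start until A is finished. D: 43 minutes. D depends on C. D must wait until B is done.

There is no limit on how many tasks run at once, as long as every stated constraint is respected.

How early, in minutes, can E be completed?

235

A has no prerequisites, so it starts at minute 0 and finishes at minute 65.
B waits on A (finishes minute 65, plus 20-minute gap → minute 85), so it starts at minute 85 and finishes at 85 + 65 = minute 150.
C cannot start until B (finishes minute 150, plus 15-minute gap → minute 165); A (finishes minute 65). The controlling bound is minute 165, so C finishes at 165 + 25 = minute 190.
For E: C (finishes minute 190); B (finishes minute 150). Taking the maximum gives a start of minute 190, and it finishes at 190 + 45 = minute 235.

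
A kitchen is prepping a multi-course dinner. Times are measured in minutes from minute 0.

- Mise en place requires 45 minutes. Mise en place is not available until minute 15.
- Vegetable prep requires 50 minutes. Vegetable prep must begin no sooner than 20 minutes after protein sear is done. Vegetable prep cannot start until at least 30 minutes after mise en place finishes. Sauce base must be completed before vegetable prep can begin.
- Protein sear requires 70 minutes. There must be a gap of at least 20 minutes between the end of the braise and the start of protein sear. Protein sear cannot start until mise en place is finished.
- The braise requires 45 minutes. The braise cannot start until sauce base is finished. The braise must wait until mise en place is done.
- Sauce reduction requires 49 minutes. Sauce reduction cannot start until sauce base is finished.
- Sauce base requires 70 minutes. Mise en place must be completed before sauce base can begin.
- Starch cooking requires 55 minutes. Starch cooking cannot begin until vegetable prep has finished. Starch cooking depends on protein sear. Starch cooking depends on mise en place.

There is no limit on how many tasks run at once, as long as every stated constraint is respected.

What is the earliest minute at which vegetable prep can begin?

285

Mise en place waits on its own release at minute 15, so it starts at minute 15 and finishes at 15 + 45 = minute 60.
Sauce base cannot begin until mise en place (finishes minute 60). It runs from minute 60 to 60 + 70 = minute 130.
The braise needs all of sauce base (finishes minute 130); mise en place (finishes minute 60). That puts its earliest start at minute 130; it finishes at 130 + 45 = minute 175.
Protein sear cannot start until the braise (finishes minute 175, plus 20-minute gap → minute 195); mise en place (finishes minute 60). The controlling bound is minute 195, so protein sear finishes at 195 + 70 = minute 265.
Vegetable prep waits on protein sear (finishes minute 265, plus 20-minute gap → minute 285); mise en place (finishes minute 60, plus 30-minute gap → minute 90); sauce base (finishes minute 130). The latest of these is minute 285, which is the earliest vegetable prep can start.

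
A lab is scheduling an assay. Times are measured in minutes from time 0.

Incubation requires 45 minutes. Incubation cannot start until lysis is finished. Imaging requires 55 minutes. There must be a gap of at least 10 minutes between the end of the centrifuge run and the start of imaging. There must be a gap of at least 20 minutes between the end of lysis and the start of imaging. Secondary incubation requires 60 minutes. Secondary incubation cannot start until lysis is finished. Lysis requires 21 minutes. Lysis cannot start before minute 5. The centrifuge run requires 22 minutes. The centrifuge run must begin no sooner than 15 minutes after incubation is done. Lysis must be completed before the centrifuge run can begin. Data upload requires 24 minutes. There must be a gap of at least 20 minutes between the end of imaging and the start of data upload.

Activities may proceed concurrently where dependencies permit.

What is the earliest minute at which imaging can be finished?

173

After its own release at minute 5, lysis can start at minute 5 and finishes at minute 26.
Incubation waits on lysis (finishes minute 26), so it starts at minute 26 and finishes at 26 + 45 = minute 71.
The centrifuge run has to wait for incubation (finishes minute 71, plus 15-minute gap → minute 86); lysis (finishes minute 26). The latest of these is minute 86, so the centrifuge run runs minute 86 to 86 + 22 = minute 108.
Imaging needs all of the centrifuge run (finishes minute 108, plus 10-minute gap → minute 118); lysis (finishes minute 26, plus 20-minute gap → minute 46). That puts its earliest start at minute 118; it finishes at 118 + 55 = minute 173.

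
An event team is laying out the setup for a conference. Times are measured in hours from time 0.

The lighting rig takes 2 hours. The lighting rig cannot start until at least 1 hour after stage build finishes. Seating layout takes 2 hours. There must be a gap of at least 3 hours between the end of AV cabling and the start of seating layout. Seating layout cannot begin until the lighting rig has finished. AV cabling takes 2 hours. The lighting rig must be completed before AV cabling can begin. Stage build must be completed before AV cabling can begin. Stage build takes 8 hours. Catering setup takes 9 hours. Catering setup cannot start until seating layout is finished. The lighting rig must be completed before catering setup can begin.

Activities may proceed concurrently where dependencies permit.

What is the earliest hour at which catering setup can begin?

Nothing blocks stage build, so it runs from hour 0 to hour 8.
The lighting rig cannot begin until stage build (finishes hour 8, plus 1-hour gap → hour 9). It runs from hour 9 to 9 + 2 = hour 11.
For AV cabling: the lighting rig (finishes hour 11); stage build (finishes hour 8). Taking the maximum gives a start of hour 11, and it finishes at 11 + 2 = hour 13.
For seating layout: AV cabling (finishes hour 13, plus 3-hour gap → hour 16); the lighting rig (finishes hour 11). Taking the maximum gives a start of hour 16, and it finishes at 16 + 2 = hour 18.
Catering setup waits on seating layout (finishes hour 18); the lighting rig (finishes hour 11). The latest of these is hour 18, which is the earliest catering setup can start.

18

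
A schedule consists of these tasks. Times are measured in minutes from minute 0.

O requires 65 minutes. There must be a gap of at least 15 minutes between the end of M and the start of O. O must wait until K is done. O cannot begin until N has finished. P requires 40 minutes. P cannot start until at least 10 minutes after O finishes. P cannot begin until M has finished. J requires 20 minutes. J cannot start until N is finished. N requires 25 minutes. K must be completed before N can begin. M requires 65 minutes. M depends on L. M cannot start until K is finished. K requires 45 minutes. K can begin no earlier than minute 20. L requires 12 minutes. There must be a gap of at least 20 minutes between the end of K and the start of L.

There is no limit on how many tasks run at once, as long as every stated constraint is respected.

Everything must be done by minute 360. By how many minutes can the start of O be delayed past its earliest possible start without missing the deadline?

K cannot begin until its own release at minute 20. It runs from minute 20 to 20 + 45 = minute 65.
After K (finishes minute 65), N can start at minute 65 and finishes at minute 90.
L cannot begin until K (finishes minute 65, plus 20-minute gap → minute 85). It runs from minute 85 to 85 + 12 = minute 97.
For M: L (finishes minute 97); K (finishes minute 65). Taking the maximum gives a start of minute 97, and it finishes at 97 + 65 = minute 162.
O cannot start until M (finishes minute 162, plus 15-minute gap → minute 177); K (finishes minute 65); N (finishes minute 90). The controlling bound is minute 177, so O finishes at 177 + 65 = minute 242.

Working backward from the deadline:
P has no dependents, so it just needs to finish by minute 360. Starting by 360 − 40 = minute 320 achieves that.
Since P (must start by minute 320, minus 10-minute gap → minute 310) depends on it, O must finish by minute 310. Backing off its 65-minute duration gives a latest start of minute 245.
So O can start as early as minute 177 and as late as minute 245, giving 245 − 177 = 68 minutes of slack.

68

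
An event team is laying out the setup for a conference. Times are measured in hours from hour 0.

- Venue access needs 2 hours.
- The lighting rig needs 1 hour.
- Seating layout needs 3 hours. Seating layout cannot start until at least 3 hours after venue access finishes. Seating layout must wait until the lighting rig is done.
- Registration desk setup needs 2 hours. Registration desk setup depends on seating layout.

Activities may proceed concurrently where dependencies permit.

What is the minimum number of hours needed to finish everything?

Nothing blocks the lighting rig, so it runs from hour 0 to hour 1.
Venue access has no prerequisites, so it starts at hour 0 and finishes at hour 2.
Seating layout has to wait for venue access (finishes hour 2, plus 3-hour gap → hour 5); the lighting rig (finishes hour 1). The latest of these is hour 5, so seating layout runs hour 5 to 5 + 3 = hour 8.
After seating layout (finishes hour 8), registration desk setup can start at hour 8 and finishes at hour 10.
All tasks are finished once the last one completes. Finish times: Venue access at 2, The lighting rig at 1, Seating layout at 8, Registration desk setup at 10. The latest is hour 10.

10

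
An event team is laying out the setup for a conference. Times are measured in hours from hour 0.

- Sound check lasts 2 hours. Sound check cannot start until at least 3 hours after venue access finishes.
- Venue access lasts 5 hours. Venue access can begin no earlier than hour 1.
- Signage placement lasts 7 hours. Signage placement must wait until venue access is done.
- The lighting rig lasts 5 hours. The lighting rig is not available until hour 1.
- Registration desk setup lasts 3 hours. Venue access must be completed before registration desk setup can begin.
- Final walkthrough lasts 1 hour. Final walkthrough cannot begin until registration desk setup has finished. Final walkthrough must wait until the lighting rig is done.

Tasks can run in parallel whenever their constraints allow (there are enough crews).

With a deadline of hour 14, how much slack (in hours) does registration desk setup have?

After its own release at hour 1, venue access can start at hour 1 and finishes at hour 6.
Registration desk setup cannot begin until venue access (finishes hour 6). It runs from hour 6 to 6 + 3 = hour 9.

Working backward from the deadline:
Nothing follows final walkthrough; the deadline of hour 14 is its only limit. It must start by 14 − 1 = hour 13.
Registration desk setup must finish before final walkthrough (must start by hour 13). With a 3-hour duration, registration desk setup must start by 13 − 3 = hour 10.
So registration desk setup can start as early as hour 6 and as late as hour 10, giving 10 − 6 = 4 hours of slack.

4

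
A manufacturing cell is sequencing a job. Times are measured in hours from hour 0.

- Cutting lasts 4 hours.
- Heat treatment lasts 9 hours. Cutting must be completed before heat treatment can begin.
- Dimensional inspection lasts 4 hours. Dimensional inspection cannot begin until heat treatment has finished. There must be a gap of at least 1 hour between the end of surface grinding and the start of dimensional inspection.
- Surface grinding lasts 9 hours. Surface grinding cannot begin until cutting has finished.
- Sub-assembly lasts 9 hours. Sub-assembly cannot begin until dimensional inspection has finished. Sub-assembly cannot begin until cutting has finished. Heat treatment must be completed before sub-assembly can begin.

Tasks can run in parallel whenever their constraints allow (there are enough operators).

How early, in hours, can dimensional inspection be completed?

18

Nothing blocks cutting, so it runs from hour 0 to hour 4.
Surface grinding cannot begin until cutting (finishes hour 4). It runs from hour 4 to 4 + 9 = hour 13.
Heat treatment waits on cutting (finishes hour 4), so it starts at hour 4 and finishes at 4 + 9 = hour 13.
Dimensional inspection cannot start until heat treatment (finishes hour 13); surface grinding (finishes hour 13, plus 1-hour gap → hour 14). The controlling bound is hour 14, so dimensional inspection finishes at 14 + 4 = hour 18.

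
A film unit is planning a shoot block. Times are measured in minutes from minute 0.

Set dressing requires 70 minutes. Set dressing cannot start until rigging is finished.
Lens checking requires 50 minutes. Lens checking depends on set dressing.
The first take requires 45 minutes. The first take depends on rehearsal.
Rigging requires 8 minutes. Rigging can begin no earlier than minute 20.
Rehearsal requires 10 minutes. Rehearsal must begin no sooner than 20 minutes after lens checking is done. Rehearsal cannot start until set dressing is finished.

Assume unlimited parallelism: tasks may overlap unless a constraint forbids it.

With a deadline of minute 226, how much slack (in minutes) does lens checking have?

Rigging cannot begin until its own release at minute 20. It runs from minute 20 to 20 + 8 = minute 28.
Set dressing cannot begin until rigging (finishes minute 28). It runs from minute 28 to 28 + 70 = minute 98.
After set dressing (finishes minute 98), lens checking can start at minute 98 and finishes at minute 148.

Working backward from the deadline:
Nothing follows the first take; the deadline of minute 226 is its only limit. It must start by 226 − 45 = minute 181.
Since the first take (must start by minute 181) depends on it, rehearsal must finish by minute 181. Backing off its 10-minute duration gives a latest start of minute 171.
Lens checking has to be done before rehearsal (must start by minute 171, minus 20-minute gap → minute 151). That means finishing by minute 151, i.e. starting by 151 − 50 = minute 101.
So lens checking can start as early as minute 98 and as late as minute 101, giving 101 − 98 = 3 minutes of slack.

3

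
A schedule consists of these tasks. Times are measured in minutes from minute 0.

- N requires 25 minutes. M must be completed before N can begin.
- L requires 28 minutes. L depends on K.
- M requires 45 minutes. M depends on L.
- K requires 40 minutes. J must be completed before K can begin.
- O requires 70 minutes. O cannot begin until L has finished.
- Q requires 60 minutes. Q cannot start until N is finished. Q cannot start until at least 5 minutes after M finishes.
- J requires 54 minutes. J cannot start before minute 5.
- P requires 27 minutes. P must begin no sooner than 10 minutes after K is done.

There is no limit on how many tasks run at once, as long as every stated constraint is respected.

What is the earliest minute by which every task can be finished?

J cannot begin until its own release at minute 5. It runs from minute 5 to 5 + 54 = minute 59.
K cannot begin until J (finishes minute 59). It runs from minute 59 to 59 + 40 = minute 99.
P waits on K (finishes minute 99, plus 10-minute gap → minute 109), so it starts at minute 109 and finishes at 109 + 27 = minute 136.
After K (finishes minute 99), L can start at minute 99 and finishes at minute 127.
O cannot begin until L (finishes minute 127). It runs from minute 127 to 127 + 70 = minute 197.
After L (finishes minute 127), M can start at minute 127 and finishes at minute 172.
N cannot begin until M (finishes minute 172). It runs from minute 172 to 172 + 25 = minute 197.
Q has to wait for N (finishes minute 197); M (finishes minute 172, plus 5-minute gap → minute 177). The latest of these is minute 197, so Q runs minute 197 to 197 + 60 = minute 257.
All tasks are finished once the last one completes. Finish times: J at 59, K at 99, L at 127, M at 172, N at 197, O at 197, P at 136, Q at 257. The latest is minute 257.

257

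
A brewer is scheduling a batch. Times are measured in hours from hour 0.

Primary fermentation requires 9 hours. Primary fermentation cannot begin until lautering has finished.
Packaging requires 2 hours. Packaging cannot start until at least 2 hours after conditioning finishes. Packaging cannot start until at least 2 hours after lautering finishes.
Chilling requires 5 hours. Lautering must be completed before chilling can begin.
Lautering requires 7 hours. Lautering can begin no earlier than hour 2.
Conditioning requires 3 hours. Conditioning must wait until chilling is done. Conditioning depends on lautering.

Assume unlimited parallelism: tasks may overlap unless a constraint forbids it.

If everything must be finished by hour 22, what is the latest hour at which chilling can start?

Packaging must finish by hour 22; it takes 2 hours, so it must start by 22 − 2 = hour 20.
Conditioning has to be done before packaging (must start by hour 20, minus 2-hour gap → hour 18). That means finishing by hour 18, i.e. starting by 18 − 3 = hour 15.
Chilling feeds into conditioning (must start by hour 15); so chilling must finish by hour 15 and therefore start by hour 10.

10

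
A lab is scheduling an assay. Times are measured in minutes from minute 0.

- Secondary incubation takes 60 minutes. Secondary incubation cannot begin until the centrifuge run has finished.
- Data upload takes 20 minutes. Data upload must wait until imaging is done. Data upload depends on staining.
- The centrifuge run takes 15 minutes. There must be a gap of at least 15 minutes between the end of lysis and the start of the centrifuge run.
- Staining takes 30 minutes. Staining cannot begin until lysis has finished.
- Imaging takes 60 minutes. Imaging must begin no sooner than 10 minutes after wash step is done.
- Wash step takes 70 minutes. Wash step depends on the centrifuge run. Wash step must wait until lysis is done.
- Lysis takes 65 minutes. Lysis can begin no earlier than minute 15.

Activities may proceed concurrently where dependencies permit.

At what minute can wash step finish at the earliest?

180

Lysis cannot begin until its own release at minute 15. It runs from minute 15 to 15 + 65 = minute 80.
The centrifuge run cannot begin until lysis (finishes minute 80, plus 15-minute gap → minute 95). It runs from minute 95 to 95 + 15 = minute 110.
Wash step needs all of the centrifuge run (finishes minute 110); lysis (finishes minute 80). That puts its earliest start at minute 110; it finishes at 110 + 70 = minute 180.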